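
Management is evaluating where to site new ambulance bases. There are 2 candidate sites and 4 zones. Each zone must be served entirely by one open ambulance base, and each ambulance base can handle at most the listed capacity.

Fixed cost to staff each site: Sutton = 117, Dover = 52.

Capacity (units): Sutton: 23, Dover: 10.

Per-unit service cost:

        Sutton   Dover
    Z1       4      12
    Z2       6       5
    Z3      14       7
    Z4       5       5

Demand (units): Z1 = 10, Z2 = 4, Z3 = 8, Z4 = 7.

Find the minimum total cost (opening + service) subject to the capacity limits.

Open {Sutton, Dover}: Z1→Sutton 4·10=40, Z2→Sutton 6·4=24, Z3→Dover 7·8=56, Z4→Sutton 5·7=35.
Loads: Sutton carries 21/23, Dover carries 8/10. Service 155; fixed 169; total 324.
Next best feasible plan costs 380.

Minimum total cost: 324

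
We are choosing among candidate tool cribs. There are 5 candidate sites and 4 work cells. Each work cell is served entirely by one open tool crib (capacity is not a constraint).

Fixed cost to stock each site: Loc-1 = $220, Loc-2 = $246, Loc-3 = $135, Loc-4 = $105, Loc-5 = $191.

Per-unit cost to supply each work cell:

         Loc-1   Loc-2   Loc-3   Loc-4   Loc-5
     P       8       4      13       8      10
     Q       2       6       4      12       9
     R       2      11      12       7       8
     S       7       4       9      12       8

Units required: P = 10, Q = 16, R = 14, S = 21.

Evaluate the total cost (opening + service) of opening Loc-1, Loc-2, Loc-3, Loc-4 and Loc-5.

Total cost: 1081

Each work cell is assigned to its cheapest site among the open ones.
{Loc-1, Loc-2, Loc-3, Loc-4, Loc-5}: P→Loc-2 4·10=40, Q→Loc-1 2·16=32, R→Loc-1 2·14=28, S→Loc-2 4·21=84. Service 184; fixed 897; total 1081.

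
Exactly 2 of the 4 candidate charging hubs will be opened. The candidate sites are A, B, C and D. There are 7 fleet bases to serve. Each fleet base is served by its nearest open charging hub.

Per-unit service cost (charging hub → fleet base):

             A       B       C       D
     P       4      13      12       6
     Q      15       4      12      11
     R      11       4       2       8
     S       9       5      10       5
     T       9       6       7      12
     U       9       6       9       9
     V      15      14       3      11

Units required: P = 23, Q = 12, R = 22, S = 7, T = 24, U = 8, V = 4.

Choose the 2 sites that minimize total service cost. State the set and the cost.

Choose A and B; total service cost 511.

With exactly 2 open, each fleet base uses its cheapest among the chosen.
{A, B}: P→A 4·23=92, Q→B 4·12=48, R→B 4·22=88, S→B 5·7=35, T→B 6·24=144, U→B 6·8=48, V→B 14·4=56. Service cost 511.
{B, D}: service cost 545
{A, C}: service cost 595
Among all 6 size-2 choices, {A, B} is lowest.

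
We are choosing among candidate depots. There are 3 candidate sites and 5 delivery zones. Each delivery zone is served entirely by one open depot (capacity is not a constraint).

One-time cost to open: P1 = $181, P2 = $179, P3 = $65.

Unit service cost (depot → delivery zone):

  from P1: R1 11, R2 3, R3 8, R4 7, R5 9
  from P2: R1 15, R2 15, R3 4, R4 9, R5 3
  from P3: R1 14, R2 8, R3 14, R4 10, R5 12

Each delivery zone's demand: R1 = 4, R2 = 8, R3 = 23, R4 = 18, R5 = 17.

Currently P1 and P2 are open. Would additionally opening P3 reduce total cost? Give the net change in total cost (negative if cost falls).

No — net change +65 (cost rises by 65).

Current service cost with {P1, P2}: 337.
Adding P3: each delivery zone re-picks its cheapest; new service cost 337, saving 0.
Extra fixed cost: 65. Net change = 65 − 0 = 65.
(Totals: 697 → 762.)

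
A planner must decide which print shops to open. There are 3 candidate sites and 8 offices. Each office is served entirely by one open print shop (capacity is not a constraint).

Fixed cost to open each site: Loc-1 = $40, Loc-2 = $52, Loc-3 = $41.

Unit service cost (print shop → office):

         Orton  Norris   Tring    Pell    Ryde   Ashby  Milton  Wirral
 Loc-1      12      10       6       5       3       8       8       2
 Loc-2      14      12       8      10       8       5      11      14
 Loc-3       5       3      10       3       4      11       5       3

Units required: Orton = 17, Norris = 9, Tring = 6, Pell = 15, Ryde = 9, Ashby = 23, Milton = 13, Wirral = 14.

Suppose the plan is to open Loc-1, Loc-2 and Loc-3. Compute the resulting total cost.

Total cost: 561

Each office is assigned to its cheapest site among the open ones.
{Loc-1, Loc-2, Loc-3}: Orton→Loc-3 5·17=85, Norris→Loc-3 3·9=27, Tring→Loc-1 6·6=36, Pell→Loc-3 3·15=45, Ryde→Loc-1 3·9=27, Ashby→Loc-2 5·23=115, Milton→Loc-3 5·13=65, Wirral→Loc-1 2·14=28. Service 428; fixed 133; total 561.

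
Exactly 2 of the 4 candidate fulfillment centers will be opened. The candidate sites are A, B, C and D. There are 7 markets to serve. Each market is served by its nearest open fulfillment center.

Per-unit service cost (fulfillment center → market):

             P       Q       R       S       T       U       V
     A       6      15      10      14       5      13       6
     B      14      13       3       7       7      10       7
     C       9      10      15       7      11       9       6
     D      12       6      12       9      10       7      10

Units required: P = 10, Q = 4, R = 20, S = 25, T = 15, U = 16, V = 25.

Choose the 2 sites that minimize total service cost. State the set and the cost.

With exactly 2 open, each market uses its cheapest among the chosen.
{A, B}: P→A 6·10=60, Q→B 13·4=52, R→B 3·20=60, S→B 7·25=175, T→A 5·15=75, U→B 10·16=160, V→A 6·25=150. Service cost 732.
{B, C}: service cost 764
{B, D}: service cost 771
Among all 6 size-2 choices, {A, B} is lowest.

Choose A and B; total service cost 732.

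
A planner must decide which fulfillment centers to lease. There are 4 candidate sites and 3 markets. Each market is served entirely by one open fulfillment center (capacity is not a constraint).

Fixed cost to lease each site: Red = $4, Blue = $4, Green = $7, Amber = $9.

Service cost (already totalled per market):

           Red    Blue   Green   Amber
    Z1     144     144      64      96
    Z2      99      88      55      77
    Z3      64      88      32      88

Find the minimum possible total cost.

For any fixed open set, each market goes to its cheapest open site; total = fixed + service.
{Green}: Z1→Green 64, Z2→Green 55, Z3→Green 32. Service 151; fixed 7; total 158.
{Red, Green}: service 151 + fixed 11 = 162
{Blue, Green}: service 151 + fixed 11 = 162
{Red, Blue, Green, Amber}: Z1→Green 64, Z2→Green 55, Z3→Green 32. Service 151; fixed 24; total 175.
No other subset beats 158.

Minimum total cost: 158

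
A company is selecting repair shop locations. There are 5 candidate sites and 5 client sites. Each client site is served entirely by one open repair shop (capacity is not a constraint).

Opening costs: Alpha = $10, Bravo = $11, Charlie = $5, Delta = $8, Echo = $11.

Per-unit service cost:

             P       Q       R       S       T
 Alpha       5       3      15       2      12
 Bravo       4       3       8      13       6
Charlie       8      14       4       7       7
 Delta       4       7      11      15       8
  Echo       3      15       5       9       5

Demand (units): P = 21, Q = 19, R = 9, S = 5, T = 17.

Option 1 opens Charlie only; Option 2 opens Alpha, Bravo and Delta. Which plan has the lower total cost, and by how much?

Option 1: {Charlie}: P→Charlie 8·21=168, Q→Charlie 14·19=266, R→Charlie 4·9=36, S→Charlie 7·5=35, T→Charlie 7·17=119. Service 624; fixed 5; total 629.
Option 2: {Alpha, Bravo, Delta}: P→Bravo 4·21=84, Q→Alpha 3·19=57, R→Bravo 8·9=72, S→Alpha 2·5=10, T→Bravo 6·17=102. Service 325; fixed 29; total 354.
Difference: |629 − 354| = 275.

Option 2 is cheaper by 275.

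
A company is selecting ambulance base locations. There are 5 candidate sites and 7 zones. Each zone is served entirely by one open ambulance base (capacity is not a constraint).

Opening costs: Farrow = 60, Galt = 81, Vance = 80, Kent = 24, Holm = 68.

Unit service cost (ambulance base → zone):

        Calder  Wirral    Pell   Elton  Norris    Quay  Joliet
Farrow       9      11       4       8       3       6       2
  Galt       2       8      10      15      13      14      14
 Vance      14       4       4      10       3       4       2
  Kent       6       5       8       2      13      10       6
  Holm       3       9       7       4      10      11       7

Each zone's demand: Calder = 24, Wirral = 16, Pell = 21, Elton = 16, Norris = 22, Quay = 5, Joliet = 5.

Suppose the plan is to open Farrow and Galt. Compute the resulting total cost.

Total cost: 635

Each zone is assigned to its cheapest site among the open ones.
{Farrow, Galt}: Calder→Galt 2·24=48, Wirral→Galt 8·16=128, Pell→Farrow 4·21=84, Elton→Farrow 8·16=128, Norris→Farrow 3·22=66, Quay→Farrow 6·5=30, Joliet→Farrow 2·5=10. Service 494; fixed 141; total 635.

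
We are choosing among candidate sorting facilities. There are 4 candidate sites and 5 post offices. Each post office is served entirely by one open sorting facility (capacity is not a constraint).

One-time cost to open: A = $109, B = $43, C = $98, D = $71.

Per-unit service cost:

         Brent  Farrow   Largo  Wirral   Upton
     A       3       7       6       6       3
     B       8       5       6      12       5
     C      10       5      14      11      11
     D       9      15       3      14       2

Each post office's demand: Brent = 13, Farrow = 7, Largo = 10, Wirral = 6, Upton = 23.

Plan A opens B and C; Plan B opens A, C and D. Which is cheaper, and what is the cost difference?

Plan A: {B, C}: Brent→B 8·13=104, Farrow→B 5·7=35, Largo→B 6·10=60, Wirral→C 11·6=66, Upton→B 5·23=115. Service 380; fixed 141; total 521.
Plan B: {A, C, D}: Brent→A 3·13=39, Farrow→C 5·7=35, Largo→D 3·10=30, Wirral→A 6·6=36, Upton→D 2·23=46. Service 186; fixed 278; total 464.
Difference: |521 − 464| = 57.

Plan B is cheaper by 57.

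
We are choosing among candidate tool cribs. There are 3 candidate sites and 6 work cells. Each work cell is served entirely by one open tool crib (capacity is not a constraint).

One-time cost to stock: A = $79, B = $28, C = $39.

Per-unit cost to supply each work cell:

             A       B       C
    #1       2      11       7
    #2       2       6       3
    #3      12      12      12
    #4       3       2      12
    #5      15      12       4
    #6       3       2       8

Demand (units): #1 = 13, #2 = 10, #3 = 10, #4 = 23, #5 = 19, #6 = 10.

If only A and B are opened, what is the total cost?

Total cost: 567

Each work cell is assigned to its cheapest site among the open ones.
{A, B}: #1→A 2·13=26, #2→A 2·10=20, #3→A 12·10=120, #4→B 2·23=46, #5→B 12·19=228, #6→B 2·10=20. Service 460; fixed 107; total 567.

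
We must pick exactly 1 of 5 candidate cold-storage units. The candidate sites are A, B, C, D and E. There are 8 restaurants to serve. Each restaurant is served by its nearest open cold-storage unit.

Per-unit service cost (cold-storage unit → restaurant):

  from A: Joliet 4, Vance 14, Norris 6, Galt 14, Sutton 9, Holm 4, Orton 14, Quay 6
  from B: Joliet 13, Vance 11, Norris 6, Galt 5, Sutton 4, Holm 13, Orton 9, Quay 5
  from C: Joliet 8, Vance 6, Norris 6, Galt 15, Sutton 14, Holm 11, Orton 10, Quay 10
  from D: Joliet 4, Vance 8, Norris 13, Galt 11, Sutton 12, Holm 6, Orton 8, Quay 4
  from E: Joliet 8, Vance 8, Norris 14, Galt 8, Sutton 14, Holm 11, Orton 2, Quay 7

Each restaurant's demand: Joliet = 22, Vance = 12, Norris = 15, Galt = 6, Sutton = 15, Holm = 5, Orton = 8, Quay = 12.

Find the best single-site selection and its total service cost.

With exactly 1 open, each restaurant uses its cheapest among the chosen.
{D}: Joliet→D 4·22=88, Vance→D 8·12=96, Norris→D 13·15=195, Galt→D 11·6=66, Sutton→D 12·15=180, Holm→D 6·5=30, Orton→D 8·8=64, Quay→D 4·12=48. Service cost 767.
{A}: service cost 769
{B}: service cost 795
Among all 5 size-1 choices, {D} is lowest.

Choose D only; total service cost 767.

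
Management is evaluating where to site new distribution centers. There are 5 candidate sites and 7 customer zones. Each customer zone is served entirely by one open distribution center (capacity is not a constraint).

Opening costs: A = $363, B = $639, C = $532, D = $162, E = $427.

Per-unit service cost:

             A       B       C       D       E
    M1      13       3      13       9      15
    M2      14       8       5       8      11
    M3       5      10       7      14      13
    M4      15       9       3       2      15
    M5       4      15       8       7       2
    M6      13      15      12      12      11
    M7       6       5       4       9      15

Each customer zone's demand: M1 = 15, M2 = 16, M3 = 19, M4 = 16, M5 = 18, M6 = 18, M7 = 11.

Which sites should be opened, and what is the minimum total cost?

Open D only; minimum total cost 1164.

For any fixed open set, each customer zone goes to its cheapest open site; total = fixed + service.
{D}: M1→D 9·15=135, M2→D 8·16=128, M3→D 14·19=266, M4→D 2·16=32, M5→D 7·18=126, M6→D 12·18=216, M7→D 9·11=99. Service 1002; fixed 162; total 1164.
{A, D}: service 744 + fixed 525 = 1269
{C}: service 860 + fixed 532 = 1392
{A, B, C, D, E}: M1→B 3·15=45, M2→C 5·16=80, M3→A 5·19=95, M4→D 2·16=32, M5→E 2·18=36, M6→E 11·18=198, M7→C 4·11=44. Service 530; fixed 2123; total 2653.
No other subset beats 1164.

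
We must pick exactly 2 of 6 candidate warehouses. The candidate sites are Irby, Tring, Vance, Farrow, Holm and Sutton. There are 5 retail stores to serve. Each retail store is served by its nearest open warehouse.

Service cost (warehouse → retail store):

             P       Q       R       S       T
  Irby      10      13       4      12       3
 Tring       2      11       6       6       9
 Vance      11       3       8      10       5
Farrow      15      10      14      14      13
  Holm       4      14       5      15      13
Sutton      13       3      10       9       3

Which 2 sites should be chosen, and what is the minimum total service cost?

With exactly 2 open, each retail store uses its cheapest among the chosen.
{Tring, Sutton}: P→Tring 2, Q→Sutton 3, R→Tring 6, S→Tring 6, T→Sutton 3. Service cost 20.
{Tring, Vance}: service cost 22
{Holm, Sutton}: service cost 24
Among all 15 size-2 choices, {Tring, Sutton} is lowest.

Choose Tring and Sutton; total service cost 20.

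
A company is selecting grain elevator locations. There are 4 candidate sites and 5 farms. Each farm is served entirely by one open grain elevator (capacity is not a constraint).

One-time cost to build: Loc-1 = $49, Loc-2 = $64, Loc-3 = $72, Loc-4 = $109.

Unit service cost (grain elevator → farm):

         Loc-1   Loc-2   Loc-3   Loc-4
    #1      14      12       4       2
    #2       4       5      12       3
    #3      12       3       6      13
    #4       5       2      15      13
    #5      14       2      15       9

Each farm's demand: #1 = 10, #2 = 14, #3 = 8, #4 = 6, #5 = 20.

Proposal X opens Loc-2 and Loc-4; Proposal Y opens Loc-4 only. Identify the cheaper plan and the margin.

Proposal X is cheaper by 222.

Proposal X: {Loc-2, Loc-4}: #1→Loc-4 2·10=20, #2→Loc-4 3·14=42, #3→Loc-2 3·8=24, #4→Loc-2 2·6=12, #5→Loc-2 2·20=40. Service 138; fixed 173; total 311.
Proposal Y: {Loc-4}: #1→Loc-4 2·10=20, #2→Loc-4 3·14=42, #3→Loc-4 13·8=104, #4→Loc-4 13·6=78, #5→Loc-4 9·20=180. Service 424; fixed 109; total 533.
Difference: |311 − 533| = 222.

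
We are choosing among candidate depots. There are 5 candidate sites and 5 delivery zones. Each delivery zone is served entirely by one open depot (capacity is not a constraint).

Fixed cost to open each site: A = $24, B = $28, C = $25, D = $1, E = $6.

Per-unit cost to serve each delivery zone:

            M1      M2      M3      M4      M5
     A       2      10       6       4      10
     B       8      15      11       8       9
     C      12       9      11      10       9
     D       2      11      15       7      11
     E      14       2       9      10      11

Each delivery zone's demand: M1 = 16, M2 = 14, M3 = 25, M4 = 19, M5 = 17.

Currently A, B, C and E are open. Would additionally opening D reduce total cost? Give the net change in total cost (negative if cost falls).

No — net change +1 (cost rises by 1).

Current service cost with {A, B, C, E}: 439.
Adding D: each delivery zone re-picks its cheapest; new service cost 439, saving 0.
Extra fixed cost: 1. Net change = 1 − 0 = 1.
(Totals: 522 → 523.)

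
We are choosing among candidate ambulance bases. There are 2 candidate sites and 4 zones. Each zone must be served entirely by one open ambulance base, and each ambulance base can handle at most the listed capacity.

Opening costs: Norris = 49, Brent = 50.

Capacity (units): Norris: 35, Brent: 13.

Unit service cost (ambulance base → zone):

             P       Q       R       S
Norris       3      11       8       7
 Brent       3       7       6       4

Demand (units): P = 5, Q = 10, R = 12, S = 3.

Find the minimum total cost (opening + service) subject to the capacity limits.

Minimum total cost: 291

Open {Norris}: P→Norris 3·5=15, Q→Norris 11·10=110, R→Norris 8·12=96, S→Norris 7·3=21.
Loads: Norris carries 30/35. Service 242; fixed 49; total 291.
Next best feasible plan costs 292.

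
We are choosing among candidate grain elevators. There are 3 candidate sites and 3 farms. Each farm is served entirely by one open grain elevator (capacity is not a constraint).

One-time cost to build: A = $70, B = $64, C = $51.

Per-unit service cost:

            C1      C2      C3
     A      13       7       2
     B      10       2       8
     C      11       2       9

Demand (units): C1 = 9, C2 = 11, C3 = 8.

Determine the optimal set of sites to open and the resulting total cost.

Open B only; minimum total cost 240.

For any fixed open set, each farm goes to its cheapest open site; total = fixed + service.
{B}: C1→B 10·9=90, C2→B 2·11=22, C3→B 8·8=64. Service 176; fixed 64; total 240.
{C}: service 193 + fixed 51 = 244
{A, C}: C1→C 11·9=99, C2→C 2·11=22, C3→A 2·8=16. Service 137; fixed 121; total 258.
{A, B, C}: C1→B 10·9=90, C2→B 2·11=22, C3→A 2·8=16. Service 128; fixed 185; total 313.
No other subset beats 240.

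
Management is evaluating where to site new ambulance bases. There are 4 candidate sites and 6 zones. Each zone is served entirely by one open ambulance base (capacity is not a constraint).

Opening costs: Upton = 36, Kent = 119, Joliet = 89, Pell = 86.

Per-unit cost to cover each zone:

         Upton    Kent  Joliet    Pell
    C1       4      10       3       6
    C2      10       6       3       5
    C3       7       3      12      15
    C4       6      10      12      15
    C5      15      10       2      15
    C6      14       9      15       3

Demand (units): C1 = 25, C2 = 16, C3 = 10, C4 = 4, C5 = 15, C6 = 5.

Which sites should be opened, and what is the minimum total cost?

Open Upton and Joliet; minimum total cost 442.

For any fixed open set, each zone goes to its cheapest open site; total = fixed + service.
{Upton, Joliet}: C1→Joliet 3·25=75, C2→Joliet 3·16=48, C3→Upton 7·10=70, C4→Upton 6·4=24, C5→Joliet 2·15=30, C6→Upton 14·5=70. Service 317; fixed 125; total 442.
{Upton, Joliet, Pell}: service 262 + fixed 211 = 473
{Kent, Joliet}: service 268 + fixed 208 = 476
{Upton, Kent, Joliet, Pell}: service 222 + fixed 330 = 552
(All 15 nonempty subsets were checked; Upton and Joliet is lowest.)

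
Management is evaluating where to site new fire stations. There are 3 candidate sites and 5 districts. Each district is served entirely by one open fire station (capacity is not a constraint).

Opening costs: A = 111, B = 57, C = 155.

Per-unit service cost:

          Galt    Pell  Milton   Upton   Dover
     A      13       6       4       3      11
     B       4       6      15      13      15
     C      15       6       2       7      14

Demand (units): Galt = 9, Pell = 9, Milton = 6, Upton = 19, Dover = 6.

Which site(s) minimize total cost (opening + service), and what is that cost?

For any fixed open set, each district goes to its cheapest open site; total = fixed + service.
{A, B}: Galt→B 4·9=36, Pell→A 6·9=54, Milton→A 4·6=24, Upton→A 3·19=57, Dover→A 11·6=66. Service 237; fixed 168; total 405.
{A}: Galt→A 13·9=117, Pell→A 6·9=54, Milton→A 4·6=24, Upton→A 3·19=57, Dover→A 11·6=66. Service 318; fixed 111; total 429.
{B, C}: service 319 + fixed 212 = 531
{A, B, C}: service 225 + fixed 323 = 548
No other subset beats 405.

Open A and B; minimum total cost 405.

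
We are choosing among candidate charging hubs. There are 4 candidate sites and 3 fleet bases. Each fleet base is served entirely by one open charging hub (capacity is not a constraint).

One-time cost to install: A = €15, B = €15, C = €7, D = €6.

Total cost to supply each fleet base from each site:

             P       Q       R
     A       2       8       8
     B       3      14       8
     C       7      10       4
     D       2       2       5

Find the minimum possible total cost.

For any fixed open set, each fleet base goes to its cheapest open site; total = fixed + service.
{D}: P→D 2, Q→D 2, R→D 5. Service 9; fixed 6; total 15.
{C, D}: service 8 + fixed 13 = 21
{C}: P→C 7, Q→C 10, R→C 4. Service 21; fixed 7; total 28.
{A, B, C, D}: P→A 2, Q→D 2, R→C 4. Service 8; fixed 43; total 51.
(All 15 nonempty subsets were checked; D only is lowest.)

Minimum total cost: 15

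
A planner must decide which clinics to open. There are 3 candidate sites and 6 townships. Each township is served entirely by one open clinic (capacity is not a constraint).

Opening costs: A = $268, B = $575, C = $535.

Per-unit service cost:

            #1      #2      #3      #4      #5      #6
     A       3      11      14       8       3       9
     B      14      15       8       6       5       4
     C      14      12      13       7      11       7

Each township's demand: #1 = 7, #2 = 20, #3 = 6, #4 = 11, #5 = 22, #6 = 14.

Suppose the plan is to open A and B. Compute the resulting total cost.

Each township is assigned to its cheapest site among the open ones.
{A, B}: #1→A 3·7=21, #2→A 11·20=220, #3→B 8·6=48, #4→B 6·11=66, #5→A 3·22=66, #6→B 4·14=56. Service 477; fixed 843; total 1320.

Total cost: 1320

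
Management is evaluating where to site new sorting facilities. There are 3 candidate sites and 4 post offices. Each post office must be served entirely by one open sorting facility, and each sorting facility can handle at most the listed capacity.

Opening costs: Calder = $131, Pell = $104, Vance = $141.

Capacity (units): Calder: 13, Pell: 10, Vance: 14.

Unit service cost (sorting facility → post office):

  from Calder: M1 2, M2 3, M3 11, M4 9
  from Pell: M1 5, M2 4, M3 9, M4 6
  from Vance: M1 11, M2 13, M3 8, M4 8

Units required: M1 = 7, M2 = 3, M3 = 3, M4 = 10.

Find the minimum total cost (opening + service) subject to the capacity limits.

Open {Calder, Pell}: M1→Calder 2·7=14, M2→Calder 3·3=9, M3→Calder 11·3=33, M4→Pell 6·10=60.
Loads: Calder carries 13/13, Pell carries 10/10. Service 116; fixed 235; total 351.
Next best feasible plan costs 396.

Minimum total cost: 351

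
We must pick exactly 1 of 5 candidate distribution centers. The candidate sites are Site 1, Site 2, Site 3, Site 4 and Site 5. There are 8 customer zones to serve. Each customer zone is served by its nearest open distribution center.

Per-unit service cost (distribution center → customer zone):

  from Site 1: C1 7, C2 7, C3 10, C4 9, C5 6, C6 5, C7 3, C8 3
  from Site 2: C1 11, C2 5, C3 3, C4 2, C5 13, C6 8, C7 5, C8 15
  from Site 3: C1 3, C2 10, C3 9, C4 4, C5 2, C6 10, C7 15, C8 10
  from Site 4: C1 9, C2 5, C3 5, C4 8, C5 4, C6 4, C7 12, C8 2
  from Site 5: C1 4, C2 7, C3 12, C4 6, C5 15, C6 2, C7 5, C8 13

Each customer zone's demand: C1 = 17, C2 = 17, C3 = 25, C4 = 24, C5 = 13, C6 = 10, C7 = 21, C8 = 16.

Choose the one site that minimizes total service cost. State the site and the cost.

With exactly 1 open, each customer zone uses its cheapest among the chosen.
{Site 4}: C1→Site 4 9·17=153, C2→Site 4 5·17=85, C3→Site 4 5·25=125, C4→Site 4 8·24=192, C5→Site 4 4·13=52, C6→Site 4 4·10=40, C7→Site 4 12·21=252, C8→Site 4 2·16=32. Service cost 931.
{Site 1}: service cost 943
{Site 2}: service cost 989
Among all 5 size-1 choices, {Site 4} is lowest.

Choose Site 4 only; total service cost 931.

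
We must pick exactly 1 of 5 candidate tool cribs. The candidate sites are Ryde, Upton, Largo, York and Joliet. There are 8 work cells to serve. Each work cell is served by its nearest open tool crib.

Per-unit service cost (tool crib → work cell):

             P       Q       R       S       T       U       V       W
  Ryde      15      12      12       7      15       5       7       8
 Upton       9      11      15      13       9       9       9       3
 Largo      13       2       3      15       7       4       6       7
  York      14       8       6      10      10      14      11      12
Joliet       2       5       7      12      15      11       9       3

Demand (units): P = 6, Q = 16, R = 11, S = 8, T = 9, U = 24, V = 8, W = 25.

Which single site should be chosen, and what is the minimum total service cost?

With exactly 1 open, each work cell uses its cheapest among the chosen.
{Largo}: P→Largo 13·6=78, Q→Largo 2·16=32, R→Largo 3·11=33, S→Largo 15·8=120, T→Largo 7·9=63, U→Largo 4·24=96, V→Largo 6·8=48, W→Largo 7·25=175. Service cost 645.
{Joliet}: service cost 811
{Upton}: service cost 943
Among all 5 size-1 choices, {Largo} is lowest.

Choose Largo only; total service cost 645.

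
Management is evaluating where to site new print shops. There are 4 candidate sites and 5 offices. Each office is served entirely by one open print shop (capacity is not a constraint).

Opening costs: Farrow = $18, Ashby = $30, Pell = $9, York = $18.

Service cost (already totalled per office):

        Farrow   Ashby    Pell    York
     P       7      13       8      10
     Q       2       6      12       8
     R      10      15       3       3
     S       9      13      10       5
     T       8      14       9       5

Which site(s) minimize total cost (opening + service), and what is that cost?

Open York only; minimum total cost 49.

For any fixed open set, each office goes to its cheapest open site; total = fixed + service.
{York}: P→York 10, Q→York 8, R→York 3, S→York 5, T→York 5. Service 31; fixed 18; total 49.
{Pell}: service 42 + fixed 9 = 51
{Farrow}: service 36 + fixed 18 = 54
{Farrow, Ashby, Pell, York}: P→Farrow 7, Q→Farrow 2, R→Pell 3, S→York 5, T→York 5. Service 22; fixed 75; total 97.
(All 15 nonempty subsets were checked; York only is lowest.)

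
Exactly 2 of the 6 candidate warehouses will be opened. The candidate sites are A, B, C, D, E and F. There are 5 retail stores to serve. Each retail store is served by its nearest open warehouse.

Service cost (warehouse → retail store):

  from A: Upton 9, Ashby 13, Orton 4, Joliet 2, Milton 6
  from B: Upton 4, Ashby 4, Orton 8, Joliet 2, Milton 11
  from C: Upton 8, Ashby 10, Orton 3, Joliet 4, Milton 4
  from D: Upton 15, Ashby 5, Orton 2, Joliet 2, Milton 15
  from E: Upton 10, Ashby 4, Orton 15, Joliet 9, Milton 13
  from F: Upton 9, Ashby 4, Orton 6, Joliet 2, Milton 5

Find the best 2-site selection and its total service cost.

Choose B and C; total service cost 17.

With exactly 2 open, each retail store uses its cheapest among the chosen.
{B, C}: Upton→B 4, Ashby→B 4, Orton→C 3, Joliet→B 2, Milton→C 4. Service cost 17.
{A, B}: service cost 20
{B, F}: service cost 21
Among all 15 size-2 choices, {B, C} is lowest.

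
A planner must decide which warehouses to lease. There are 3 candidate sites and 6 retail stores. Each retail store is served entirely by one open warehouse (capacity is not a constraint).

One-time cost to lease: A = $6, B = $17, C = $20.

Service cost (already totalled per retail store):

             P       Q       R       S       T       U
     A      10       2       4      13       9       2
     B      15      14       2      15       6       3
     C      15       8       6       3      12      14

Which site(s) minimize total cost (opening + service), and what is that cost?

Open A only; minimum total cost 46.

For any fixed open set, each retail store goes to its cheapest open site; total = fixed + service.
{A}: P→A 10, Q→A 2, R→A 4, S→A 13, T→A 9, U→A 2. Service 40; fixed 6; total 46.
{A, C}: service 30 + fixed 26 = 56
{A, B}: P→A 10, Q→A 2, R→B 2, S→A 13, T→B 6, U→A 2. Service 35; fixed 23; total 58.
{A, B, C}: service 25 + fixed 43 = 68
No other subset beats 46.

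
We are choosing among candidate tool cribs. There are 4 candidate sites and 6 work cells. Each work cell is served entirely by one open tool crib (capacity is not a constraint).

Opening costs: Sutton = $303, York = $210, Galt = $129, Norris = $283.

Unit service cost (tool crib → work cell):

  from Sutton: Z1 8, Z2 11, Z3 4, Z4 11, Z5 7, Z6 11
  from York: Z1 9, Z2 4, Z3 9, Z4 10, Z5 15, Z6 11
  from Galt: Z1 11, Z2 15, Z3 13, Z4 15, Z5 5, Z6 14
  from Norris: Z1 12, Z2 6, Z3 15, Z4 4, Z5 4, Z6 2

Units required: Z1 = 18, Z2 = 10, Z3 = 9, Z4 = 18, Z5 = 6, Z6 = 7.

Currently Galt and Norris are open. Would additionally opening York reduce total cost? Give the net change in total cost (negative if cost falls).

Current service cost with {Galt, Norris}: 485.
Adding York: each work cell re-picks its cheapest; new service cost 393, saving 92.
Extra fixed cost: 210. Net change = 210 − 92 = 118.
(Totals: 897 → 1015.)

No — net change +118 (cost rises by 118).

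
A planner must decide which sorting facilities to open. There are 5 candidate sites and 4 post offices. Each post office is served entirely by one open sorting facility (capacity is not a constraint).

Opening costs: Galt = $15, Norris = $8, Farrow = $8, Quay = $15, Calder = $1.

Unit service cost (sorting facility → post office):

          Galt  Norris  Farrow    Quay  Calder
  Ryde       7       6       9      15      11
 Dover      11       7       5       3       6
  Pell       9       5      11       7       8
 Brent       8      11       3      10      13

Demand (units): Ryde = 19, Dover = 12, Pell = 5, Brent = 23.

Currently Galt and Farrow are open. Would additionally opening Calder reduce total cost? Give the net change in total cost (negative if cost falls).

Yes — net change −4 (cost falls by 4).

Current service cost with {Galt, Farrow}: 307.
Adding Calder: each post office re-picks its cheapest; new service cost 302, saving 5.
Extra fixed cost: 1. Net change = 1 − 5 = -4.
(Totals: 330 → 326.)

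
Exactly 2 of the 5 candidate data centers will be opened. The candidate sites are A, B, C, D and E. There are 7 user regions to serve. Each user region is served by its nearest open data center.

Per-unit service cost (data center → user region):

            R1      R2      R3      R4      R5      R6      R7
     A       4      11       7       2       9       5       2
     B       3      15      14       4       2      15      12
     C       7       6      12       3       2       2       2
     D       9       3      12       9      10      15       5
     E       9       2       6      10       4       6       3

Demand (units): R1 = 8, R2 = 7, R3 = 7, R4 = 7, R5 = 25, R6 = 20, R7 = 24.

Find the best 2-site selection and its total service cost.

Choose C and E; total service cost 271.

With exactly 2 open, each user region uses its cheapest among the chosen.
{C, E}: R1→C 7·8=56, R2→E 2·7=14, R3→E 6·7=42, R4→C 3·7=21, R5→C 2·25=50, R6→C 2·20=40, R7→C 2·24=48. Service cost 271.
{A, C}: service cost 275
{B, C}: service cost 309
Among all 10 size-2 choices, {C, E} is lowest.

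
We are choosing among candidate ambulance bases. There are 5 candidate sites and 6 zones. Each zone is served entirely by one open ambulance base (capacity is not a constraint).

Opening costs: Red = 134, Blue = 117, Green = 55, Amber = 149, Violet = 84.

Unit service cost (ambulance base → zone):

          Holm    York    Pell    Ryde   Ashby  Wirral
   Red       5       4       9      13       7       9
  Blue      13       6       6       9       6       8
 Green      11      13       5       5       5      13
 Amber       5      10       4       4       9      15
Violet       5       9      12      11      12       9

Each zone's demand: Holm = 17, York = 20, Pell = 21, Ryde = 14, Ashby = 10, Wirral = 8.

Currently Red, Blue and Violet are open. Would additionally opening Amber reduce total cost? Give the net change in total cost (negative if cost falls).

No — net change +37 (cost rises by 37).

Current service cost with {Red, Blue, Violet}: 541.
Adding Amber: each zone re-picks its cheapest; new service cost 429, saving 112.
Extra fixed cost: 149. Net change = 149 − 112 = 37.
(Totals: 876 → 913.)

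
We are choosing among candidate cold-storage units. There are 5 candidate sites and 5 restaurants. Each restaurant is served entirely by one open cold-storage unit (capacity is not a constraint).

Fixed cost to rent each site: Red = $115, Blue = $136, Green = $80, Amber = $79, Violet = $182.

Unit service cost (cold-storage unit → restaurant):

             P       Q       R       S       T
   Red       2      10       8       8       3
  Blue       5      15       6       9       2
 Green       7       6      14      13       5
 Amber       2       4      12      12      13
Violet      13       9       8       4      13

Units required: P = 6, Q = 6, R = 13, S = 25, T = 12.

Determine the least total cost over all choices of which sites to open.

Minimum total cost: 527

For any fixed open set, each restaurant goes to its cheapest open site; total = fixed + service.
{Red}: P→Red 2·6=12, Q→Red 10·6=60, R→Red 8·13=104, S→Red 8·25=200, T→Red 3·12=36. Service 412; fixed 115; total 527.
{Red, Amber}: P→Red 2·6=12, Q→Amber 4·6=24, R→Red 8·13=104, S→Red 8·25=200, T→Red 3·12=36. Service 376; fixed 194; total 570.
{Blue, Amber}: service 363 + fixed 215 = 578
{Red, Blue, Green, Amber, Violet}: P→Red 2·6=12, Q→Amber 4·6=24, R→Blue 6·13=78, S→Violet 4·25=100, T→Blue 2·12=24. Service 238; fixed 592; total 830.
No other subset beats 527.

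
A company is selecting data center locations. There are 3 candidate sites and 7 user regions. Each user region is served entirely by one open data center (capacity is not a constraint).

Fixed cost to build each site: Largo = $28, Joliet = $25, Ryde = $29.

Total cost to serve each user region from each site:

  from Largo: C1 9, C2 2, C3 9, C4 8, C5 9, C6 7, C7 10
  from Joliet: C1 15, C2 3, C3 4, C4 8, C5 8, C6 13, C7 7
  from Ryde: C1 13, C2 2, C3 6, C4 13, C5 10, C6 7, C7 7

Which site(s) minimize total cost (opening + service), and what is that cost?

For any fixed open set, each user region goes to its cheapest open site; total = fixed + service.
{Largo}: C1→Largo 9, C2→Largo 2, C3→Largo 9, C4→Largo 8, C5→Largo 9, C6→Largo 7, C7→Largo 10. Service 54; fixed 28; total 82.
{Joliet}: service 58 + fixed 25 = 83
{Ryde}: service 58 + fixed 29 = 87
{Largo, Joliet, Ryde}: C1→Largo 9, C2→Largo 2, C3→Joliet 4, C4→Largo 8, C5→Joliet 8, C6→Largo 7, C7→Joliet 7. Service 45; fixed 82; total 127.
No other subset beats 82.

Open Largo only; minimum total cost 82.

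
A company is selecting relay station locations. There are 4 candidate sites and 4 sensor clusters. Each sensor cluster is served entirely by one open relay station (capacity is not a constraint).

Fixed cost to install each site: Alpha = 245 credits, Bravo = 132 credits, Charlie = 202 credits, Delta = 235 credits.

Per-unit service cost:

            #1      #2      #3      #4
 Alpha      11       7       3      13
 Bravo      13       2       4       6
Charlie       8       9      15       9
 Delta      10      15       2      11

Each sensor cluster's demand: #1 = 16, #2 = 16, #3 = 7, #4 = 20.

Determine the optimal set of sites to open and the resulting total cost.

Open Bravo only; minimum total cost 520.

For any fixed open set, each sensor cluster goes to its cheapest open site; total = fixed + service.
{Bravo}: #1→Bravo 13·16=208, #2→Bravo 2·16=32, #3→Bravo 4·7=28, #4→Bravo 6·20=120. Service 388; fixed 132; total 520.
{Bravo, Charlie}: service 308 + fixed 334 = 642
{Bravo, Delta}: #1→Delta 10·16=160, #2→Bravo 2·16=32, #3→Delta 2·7=14, #4→Bravo 6·20=120. Service 326; fixed 367; total 693.
{Alpha, Bravo, Charlie, Delta}: #1→Charlie 8·16=128, #2→Bravo 2·16=32, #3→Delta 2·7=14, #4→Bravo 6·20=120. Service 294; fixed 814; total 1108.
No other subset beats 520.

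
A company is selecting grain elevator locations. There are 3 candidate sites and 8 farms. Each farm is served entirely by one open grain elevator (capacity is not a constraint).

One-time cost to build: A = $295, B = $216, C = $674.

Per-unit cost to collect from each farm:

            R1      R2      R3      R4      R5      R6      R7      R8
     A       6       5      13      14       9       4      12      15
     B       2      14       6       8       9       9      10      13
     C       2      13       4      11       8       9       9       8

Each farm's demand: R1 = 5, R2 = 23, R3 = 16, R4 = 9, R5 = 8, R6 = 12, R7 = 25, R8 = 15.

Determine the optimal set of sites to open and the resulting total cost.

Open B only; minimum total cost 1341.

For any fixed open set, each farm goes to its cheapest open site; total = fixed + service.
{B}: R1→B 2·5=10, R2→B 14·23=322, R3→B 6·16=96, R4→B 8·9=72, R5→B 9·8=72, R6→B 9·12=108, R7→B 10·25=250, R8→B 13·15=195. Service 1125; fixed 216; total 1341.
{A, B}: service 858 + fixed 511 = 1369
{A}: R1→A 6·5=30, R2→A 5·23=115, R3→A 13·16=208, R4→A 14·9=126, R5→A 9·8=72, R6→A 4·12=48, R7→A 12·25=300, R8→A 15·15=225. Service 1124; fixed 295; total 1419.
{A, B, C}: service 718 + fixed 1185 = 1903
No other subset beats 1341.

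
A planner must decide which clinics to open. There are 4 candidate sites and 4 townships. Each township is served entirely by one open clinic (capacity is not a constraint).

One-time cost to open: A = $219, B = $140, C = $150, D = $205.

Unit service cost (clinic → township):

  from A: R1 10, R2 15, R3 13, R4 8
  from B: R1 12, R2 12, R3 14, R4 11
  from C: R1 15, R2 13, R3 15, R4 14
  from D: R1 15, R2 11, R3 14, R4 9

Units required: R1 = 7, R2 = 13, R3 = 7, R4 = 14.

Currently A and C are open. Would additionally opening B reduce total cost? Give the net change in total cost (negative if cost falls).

Current service cost with {A, C}: 442.
Adding B: each township re-picks its cheapest; new service cost 429, saving 13.
Extra fixed cost: 140. Net change = 140 − 13 = 127.
(Totals: 811 → 938.)

No — net change +127 (cost rises by 127).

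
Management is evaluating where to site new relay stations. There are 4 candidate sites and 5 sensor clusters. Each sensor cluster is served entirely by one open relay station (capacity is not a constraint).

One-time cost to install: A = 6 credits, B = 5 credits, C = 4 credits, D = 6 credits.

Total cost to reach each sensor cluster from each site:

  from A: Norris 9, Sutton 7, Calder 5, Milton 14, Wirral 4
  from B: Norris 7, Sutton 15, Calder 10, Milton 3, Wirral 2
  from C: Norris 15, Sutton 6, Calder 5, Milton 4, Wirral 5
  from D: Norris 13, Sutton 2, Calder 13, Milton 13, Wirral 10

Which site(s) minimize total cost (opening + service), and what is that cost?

For any fixed open set, each sensor cluster goes to its cheapest open site; total = fixed + service.
{B, C}: Norris→B 7, Sutton→C 6, Calder→C 5, Milton→B 3, Wirral→B 2. Service 23; fixed 9; total 32.
{B, C, D}: service 19 + fixed 15 = 34
{A, B}: service 24 + fixed 11 = 35
{A, B, C, D}: service 19 + fixed 21 = 40
(All 15 nonempty subsets were checked; B and C is lowest.)

Open B and C; minimum total cost 32.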